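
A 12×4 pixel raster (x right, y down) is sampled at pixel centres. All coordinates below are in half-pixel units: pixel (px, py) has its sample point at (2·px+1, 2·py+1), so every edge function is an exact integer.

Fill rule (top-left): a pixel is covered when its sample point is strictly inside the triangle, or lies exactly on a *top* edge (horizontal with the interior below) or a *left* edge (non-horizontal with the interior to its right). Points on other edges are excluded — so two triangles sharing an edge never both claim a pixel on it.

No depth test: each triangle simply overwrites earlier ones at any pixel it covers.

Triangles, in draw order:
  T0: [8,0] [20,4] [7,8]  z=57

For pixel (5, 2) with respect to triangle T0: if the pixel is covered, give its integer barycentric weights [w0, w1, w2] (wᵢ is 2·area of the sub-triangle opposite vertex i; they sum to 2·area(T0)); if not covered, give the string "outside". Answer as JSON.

T0:
  2·area = 100
  edge (8, 0)→(20, 4): d=(12,4) right/bottom  bias=-1
  edge (20, 4)→(7, 8): d=(-13,4) right/bottom  bias=-1
  edge (7, 8)→(8, 0): d=(1,-8) top-left  bias=+0
    (4,0)@(9, 1): e=[8,83,9] → █
    (5,0)@(11, 1): e=[0,75,25] → ·  [on edge]
    (4,1)@(9, 3): e=[32,57,11] → █
    (5,1)@(11, 3): e=[24,49,27] → █
    (6,1)@(13, 3): e=[16,41,43] → █
    (7,1)@(15, 3): e=[8,33,59] → █
    (8,1)@(17, 3): e=[0,25,75] → ·  [on edge]
    (4,2)@(9, 5): e=[56,31,13] → █
    (8,2)@(17, 5): e=[24,-1,77] → ·
    (11,2)@(23, 5): e=[0,-25,125] → ·  [on edge]
    (4,3)@(9, 7): e=[80,5,15] → █
    (5,3)@(11, 7): e=[72,-3,31] → ·
  covered (10 px):
    · · · · █ · · · · · · ·
    · · · · █ █ █ █ · · · ·
    · · · · █ █ █ █ · · · ·
    · · · · █ · · · · · · ·

Result: [23,29,48]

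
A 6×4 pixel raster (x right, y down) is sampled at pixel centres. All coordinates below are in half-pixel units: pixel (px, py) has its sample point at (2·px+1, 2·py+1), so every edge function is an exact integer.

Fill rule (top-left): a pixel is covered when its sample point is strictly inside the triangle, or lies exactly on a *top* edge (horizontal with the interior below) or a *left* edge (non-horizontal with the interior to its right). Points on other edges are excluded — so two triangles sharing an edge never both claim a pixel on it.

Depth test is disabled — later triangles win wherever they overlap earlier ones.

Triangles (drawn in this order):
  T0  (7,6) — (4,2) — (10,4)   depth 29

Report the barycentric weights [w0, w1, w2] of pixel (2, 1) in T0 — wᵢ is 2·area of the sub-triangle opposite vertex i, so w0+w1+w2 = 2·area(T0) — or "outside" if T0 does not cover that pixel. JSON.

T0:
  2·area = 18
  edge (7, 6)→(4, 2): d=(-3,-4) top-left  bias=+0
  edge (4, 2)→(10, 4): d=(6,2) right/bottom  bias=-1
  edge (10, 4)→(7, 6): d=(-3,2) right/bottom  bias=-1
    (0,0)@(1, 1): e=[-9,0,27] → ·  [on edge]
    (2,1)@(5, 3): e=[1,4,13] → #
    (3,1)@(7, 3): e=[9,0,9] → ·  [on edge]
    (2,2)@(5, 5): e=[-5,16,7] → ·
    (3,2)@(7, 5): e=[3,12,3] → #
    (4,2)@(9, 5): e=[11,8,-1] → ·
    (3,3)@(7, 7): e=[-3,24,-3] → ·
  covered (2 px):
    · · · · · ·
    · · # · · ·
    · · · # · ·
    · · · · · ·

Result: [4,13,1]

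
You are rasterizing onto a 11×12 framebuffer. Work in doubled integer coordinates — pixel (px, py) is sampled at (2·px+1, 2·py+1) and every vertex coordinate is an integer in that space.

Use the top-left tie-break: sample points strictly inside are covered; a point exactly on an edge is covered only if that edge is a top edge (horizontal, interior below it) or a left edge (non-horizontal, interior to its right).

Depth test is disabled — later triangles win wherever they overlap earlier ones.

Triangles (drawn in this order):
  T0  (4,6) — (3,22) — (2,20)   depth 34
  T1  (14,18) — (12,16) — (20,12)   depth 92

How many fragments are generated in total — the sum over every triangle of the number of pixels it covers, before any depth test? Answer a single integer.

T0:
  2·area = 18
  edge (4, 6)→(3, 22): d=(-1,16) right/bottom  bias=-1
  edge (3, 22)→(2, 20): d=(-1,-2) top-left  bias=+0
  edge (2, 20)→(4, 6): d=(2,-14) top-left  bias=+0
    (1,6)@(3, 13): e=[9,9,0] → X  [on edge]
    (2,6)@(5, 13): e=[-23,13,28] → .
    (1,7)@(3, 15): e=[7,7,4] → X
    (2,7)@(5, 15): e=[-25,11,32] → .
    (1,8)@(3, 17): e=[5,5,8] → X
    (2,8)@(5, 17): e=[-27,9,36] → .
    (1,9)@(3, 19): e=[3,3,12] → X
    (2,9)@(5, 19): e=[-29,7,40] → .
    (1,10)@(3, 21): e=[1,1,16] → X
    (2,10)@(5, 21): e=[-31,5,44] → .
    (1,11)@(3, 23): e=[-1,-1,20] → .
  covered (5 px):
    . . . . . . . . . . .
    . . . . . . . . . . .
    . . . . . . . . . . .
    . . . . . . . . . . .
    . . . . . . . . . . .
    . . . . . . . . . . .
    . X . . . . . . . . .
    . X . . . . . . . . .
    . X . . . . . . . . .
    . X . . . . . . . . .
    . X . . . . . . . . .
    . . . . . . . . . . .
T1:
  2·area = 24
  edge (14, 18)→(12, 16): d=(-2,-2) top-left  bias=+0
  edge (12, 16)→(20, 12): d=(8,-4) top-left  bias=+0
  edge (20, 12)→(14, 18): d=(-6,6) right/bottom  bias=-1
    (0,2)@(1, 5): e=[0,-132,156] → .  [on edge]
    (1,3)@(3, 7): e=[0,-108,132] → .  [on edge]
    (2,4)@(5, 9): e=[0,-84,108] → .  [on edge]
    (3,5)@(7, 11): e=[0,-60,84] → .  [on edge]
    (10,5)@(21, 11): e=[28,-4,0] → .  [on edge]
    (4,6)@(9, 13): e=[0,-36,60] → .  [on edge]
    (9,6)@(19, 13): e=[20,4,0] → .  [on edge]
    (5,7)@(11, 15): e=[0,-12,36] → .  [on edge]
    (7,7)@(15, 15): e=[8,4,12] → X
    (8,7)@(17, 15): e=[12,12,0] → .  [on edge]
    (6,8)@(13, 17): e=[0,12,12] → X  [on edge]
    (7,8)@(15, 17): e=[4,20,0] → .  [on edge]
    (6,9)@(13, 19): e=[-4,28,0] → .  [on edge]
    (7,9)@(15, 19): e=[0,36,-12] → .  [on edge]
    (5,10)@(11, 21): e=[-12,36,0] → .  [on edge]
    (8,10)@(17, 21): e=[0,60,-36] → .  [on edge]
    (4,11)@(9, 23): e=[-20,44,0] → .  [on edge]
    (9,11)@(19, 23): e=[0,84,-60] → .  [on edge]
  covered (2 px):
    . . . . . . . . . . .
    . . . . . . . . . . .
    . . . . . . . . . . .
    . . . . . . . . . . .
    . . . . . . . . . . .
    . . . . . . . . . . .
    . . . . . . . . . . .
    . . . . . . . X . . .
    . . . . . . X . . . .
    . . . . . . . . . . .
    . . . . . . . . . . .
    . . . . . . . . . . .

Final: 7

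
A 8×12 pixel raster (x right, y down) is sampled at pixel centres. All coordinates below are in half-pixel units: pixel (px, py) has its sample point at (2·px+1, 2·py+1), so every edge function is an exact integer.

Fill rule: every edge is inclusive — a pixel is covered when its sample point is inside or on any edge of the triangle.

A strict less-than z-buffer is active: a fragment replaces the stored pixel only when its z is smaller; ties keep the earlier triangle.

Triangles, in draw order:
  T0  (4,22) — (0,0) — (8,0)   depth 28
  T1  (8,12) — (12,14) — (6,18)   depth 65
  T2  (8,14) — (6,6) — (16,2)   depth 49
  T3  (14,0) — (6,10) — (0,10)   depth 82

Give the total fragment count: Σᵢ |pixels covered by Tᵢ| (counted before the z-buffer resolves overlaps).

T0:
  2·area = 176
  edge (4, 22)→(0, 0): d=(-4,-22) inclusive
  edge (0, 0)→(8, 0): d=(8,0) inclusive
  edge (8, 0)→(4, 22): d=(-4,22) inclusive
    (0,0)@(1, 1): e=[18,8,150] → █
    (1,0)@(3, 1): e=[62,8,106] → █
    (2,0)@(5, 1): e=[106,8,62] → █
    (3,0)@(7, 1): e=[150,8,18] → █
    (4,0)@(9, 1): e=[194,8,-26] → ·
    (0,1)@(1, 3): e=[10,24,142] → █
    (4,1)@(9, 3): e=[186,24,-34] → ·
    (0,2)@(1, 5): e=[2,40,134] → █
    (4,2)@(9, 5): e=[178,40,-42] → ·
    (0,3)@(1, 7): e=[-6,56,126] → ·
    (1,3)@(3, 7): e=[38,56,82] → █
    (3,3)@(7, 7): e=[126,56,-6] → ·
  covered (22 px):
    █ █ █ █ · · · ·
    █ █ █ █ · · · ·
    █ █ █ █ · · · ·
    · █ █ · · · · ·
    · █ █ · · · · ·
    · █ █ · · · · ·
    · █ █ · · · · ·
    · █ █ · · · · ·
    · · · · · · · ·
    · · · · · · · ·
    · · · · · · · ·
    · · · · · · · ·
T1:
  2·area = 28
  edge (8, 12)→(12, 14): d=(4,2) inclusive
  edge (12, 14)→(6, 18): d=(-6,4) inclusive
  edge (6, 18)→(8, 12): d=(2,-6) inclusive
    (5,1)@(11, 3): e=[-42,70,0] → ·  [on edge]
    (4,4)@(9, 9): e=[-14,42,0] → ·  [on edge]
    (4,6)@(9, 13): e=[2,18,8] → █
    (5,6)@(11, 13): e=[-2,10,20] → ·
    (3,7)@(7, 15): e=[14,14,0] → █  [on edge]
    (5,7)@(11, 15): e=[6,-2,24] → ·
    (3,8)@(7, 17): e=[22,2,4] → █
    (4,8)@(9, 17): e=[18,-6,16] → ·
    (3,9)@(7, 19): e=[30,-10,8] → ·
    (2,10)@(5, 21): e=[42,-14,0] → ·  [on edge]
  covered (4 px):
    · · · · · · · ·
    · · · · · · · ·
    · · · · · · · ·
    · · · · · · · ·
    · · · · · · · ·
    · · · · · · · ·
    · · · · █ · · ·
    · · · █ █ · · ·
    · · · █ · · · ·
    · · · · · · · ·
    · · · · · · · ·
    · · · · · · · ·
T2:
  2·area = 88
  edge (8, 14)→(6, 6): d=(-2,-8) inclusive
  edge (6, 6)→(16, 2): d=(10,-4) inclusive
  edge (16, 2)→(8, 14): d=(-8,12) inclusive
    (7,1)@(15, 3): e=[78,6,4] → █
    (4,2)@(9, 5): e=[26,2,60] → █
    (5,2)@(11, 5): e=[42,10,36] → █
    (6,2)@(13, 5): e=[58,18,12] → █
    (7,2)@(15, 5): e=[74,26,-12] → ·
    (3,3)@(7, 7): e=[6,14,68] → █
    (6,3)@(13, 7): e=[54,38,-4] → ·
    (3,4)@(7, 9): e=[2,34,52] → █
    (6,4)@(13, 9): e=[50,58,-20] → ·
    (3,5)@(7, 11): e=[-2,54,36] → ·
    (4,5)@(9, 11): e=[14,62,12] → █
    (5,5)@(11, 11): e=[30,70,-12] → ·
  covered (11 px):
    · · · · · · · ·
    · · · · · · · █
    · · · · █ █ █ ·
    · · · █ █ █ · ·
    · · · █ █ █ · ·
    · · · · █ · · ·
    · · · · · · · ·
    · · · · · · · ·
    · · · · · · · ·
    · · · · · · · ·
    · · · · · · · ·
    · · · · · · · ·
T3:
  2·area = 60
  edge (14, 0)→(6, 10): d=(-8,10) inclusive
  edge (6, 10)→(0, 10): d=(-6,0) inclusive
  edge (0, 10)→(14, 0): d=(14,-10) inclusive
    (6,0)@(13, 1): e=[2,54,4] → █
    (7,0)@(15, 1): e=[-18,54,24] → ·
    (5,1)@(11, 3): e=[6,42,12] → █
    (6,1)@(13, 3): e=[-14,42,32] → ·
    (3,2)@(7, 5): e=[30,30,0] → █  [on edge]
    (4,2)@(9, 5): e=[10,30,20] → █
    (5,2)@(11, 5): e=[-10,30,40] → ·
    (2,3)@(5, 7): e=[34,18,8] → █
    (4,3)@(9, 7): e=[-6,18,48] → ·
    (1,4)@(3, 9): e=[38,6,16] → █
    (3,4)@(7, 9): e=[-2,6,56] → ·
    (1,5)@(3, 11): e=[22,-6,44] → ·
  covered (8 px):
    · · · · · · █ ·
    · · · · · █ · ·
    · · · █ █ · · ·
    · · █ █ · · · ·
    · █ █ · · · · ·
    · · · · · · · ·
    · · · · · · · ·
    · · · · · · · ·
    · · · · · · · ·
    · · · · · · · ·
    · · · · · · · ·
    · · · · · · · ·

Final: 45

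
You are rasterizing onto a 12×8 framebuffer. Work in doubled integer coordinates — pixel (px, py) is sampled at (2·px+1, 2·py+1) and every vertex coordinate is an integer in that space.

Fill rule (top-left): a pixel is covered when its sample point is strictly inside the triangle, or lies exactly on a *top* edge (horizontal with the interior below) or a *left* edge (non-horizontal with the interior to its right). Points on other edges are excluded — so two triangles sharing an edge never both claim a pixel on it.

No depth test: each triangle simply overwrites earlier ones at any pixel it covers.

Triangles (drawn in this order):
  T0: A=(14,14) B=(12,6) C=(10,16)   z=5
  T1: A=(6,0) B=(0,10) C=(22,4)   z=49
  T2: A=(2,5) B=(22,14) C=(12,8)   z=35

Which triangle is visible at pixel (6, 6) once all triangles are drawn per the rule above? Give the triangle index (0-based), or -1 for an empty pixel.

T0:
  2·area = 36  (B↔C swapped to make it positive)
  edge (14, 14)→(10, 16): d=(-4,2) right/bottom  bias=-1
  edge (10, 16)→(12, 6): d=(2,-10) top-left  bias=+0
  edge (12, 6)→(14, 14): d=(2,8) right/bottom  bias=-1
    (6,0)@(13, 1): e=[54,0,-18] → ·  [on edge]
    (5,5)@(11, 11): e=[18,0,18] → #  [on edge]
    (6,5)@(13, 11): e=[14,20,2] → #
    (7,5)@(15, 11): e=[10,40,-14] → ·
    (5,6)@(11, 13): e=[10,4,22] → #
    (7,6)@(15, 13): e=[2,44,-10] → ·
    (5,7)@(11, 15): e=[2,8,26] → #
    (6,7)@(13, 15): e=[-2,28,10] → ·
  covered (5 px):
    · · · · · · · · · · · ·
    · · · · · · · · · · · ·
    · · · · · · · · · · · ·
    · · · · · · · · · · · ·
    · · · · · · · · · · · ·
    · · · · · # # · · · · ·
    · · · · · # # · · · · ·
    · · · · · # · · · · · ·
T1:
  2·area = 184  (B↔C swapped to make it positive)
  edge (6, 0)→(22, 4): d=(16,4) right/bottom  bias=-1
  edge (22, 4)→(0, 10): d=(-22,6) right/bottom  bias=-1
  edge (0, 10)→(6, 0): d=(6,-10) top-left  bias=+0
    (3,0)@(7, 1): e=[12,156,16] → #
    (4,0)@(9, 1): e=[4,144,36] → #
    (5,0)@(11, 1): e=[-4,132,56] → ·
    (2,1)@(5, 3): e=[52,124,8] → #
    (5,1)@(11, 3): e=[28,88,68] → #
    (6,1)@(13, 3): e=[20,76,88] → #
    (7,1)@(15, 3): e=[12,64,108] → #
    (8,1)@(17, 3): e=[4,52,128] → #
    (9,1)@(19, 3): e=[-4,40,148] → ·
    (1,2)@(3, 5): e=[92,92,0] → #  [on edge]
    (9,2)@(19, 5): e=[28,-4,160] → ·
    (1,3)@(3, 7): e=[124,48,12] → #
    (5,3)@(11, 7): e=[92,0,92] → ·  [on edge]
  covered (23 px):
    · · · # # · · · · · · ·
    · · # # # # # # # · · ·
    · # # # # # # # # · · ·
    · # # # # · · · · · · ·
    # # · · · · · · · · · ·
    · · · · · · · · · · · ·
    · · · · · · · · · · · ·
    · · · · · · · · · · · ·
T2:
  2·area = 30  (B↔C swapped to make it positive)
  edge (2, 5)→(12, 8): d=(10,3) right/bottom  bias=-1
  edge (12, 8)→(22, 14): d=(10,6) right/bottom  bias=-1
  edge (22, 14)→(2, 5): d=(-20,-9) top-left  bias=+0
    (3,2)@(7, 5): e=[-15,0,45] → ·  [on edge]
    (3,3)@(7, 7): e=[5,20,5] → #
    (4,3)@(9, 7): e=[-1,8,23] → ·
    (3,4)@(7, 9): e=[25,40,-35] → ·
    (5,4)@(11, 9): e=[13,16,1] → #
    (6,4)@(13, 9): e=[7,4,19] → #
    (7,4)@(15, 9): e=[1,-8,37] → ·
    (5,5)@(11, 11): e=[33,36,-39] → ·
    (6,5)@(13, 11): e=[27,24,-21] → ·
    (8,5)@(17, 11): e=[15,0,15] → ·  [on edge]
  covered (3 px):
    · · · · · · · · · · · ·
    · · · · · · · · · · · ·
    · · · · · · · · · · · ·
    · · · # · · · · · · · ·
    · · · · · # # · · · · ·
    · · · · · · · · · · · ·
    · · · · · · · · · · · ·
    · · · · · · · · · · · ·

Z-buffer (winner per pixel, '.' = empty):
  . . . 1 1 . . . . . . .
  . . 1 1 1 1 1 1 1 . . .
  . 1 1 1 1 1 1 1 1 . . .
  . 1 1 2 1 . . . . . . .
  1 1 . . . 2 2 . . . . .
  . . . . . 0 0 . . . . .
  . . . . . 0 0 . . . . .
  . . . . . 0 . . . . . .

Result: 0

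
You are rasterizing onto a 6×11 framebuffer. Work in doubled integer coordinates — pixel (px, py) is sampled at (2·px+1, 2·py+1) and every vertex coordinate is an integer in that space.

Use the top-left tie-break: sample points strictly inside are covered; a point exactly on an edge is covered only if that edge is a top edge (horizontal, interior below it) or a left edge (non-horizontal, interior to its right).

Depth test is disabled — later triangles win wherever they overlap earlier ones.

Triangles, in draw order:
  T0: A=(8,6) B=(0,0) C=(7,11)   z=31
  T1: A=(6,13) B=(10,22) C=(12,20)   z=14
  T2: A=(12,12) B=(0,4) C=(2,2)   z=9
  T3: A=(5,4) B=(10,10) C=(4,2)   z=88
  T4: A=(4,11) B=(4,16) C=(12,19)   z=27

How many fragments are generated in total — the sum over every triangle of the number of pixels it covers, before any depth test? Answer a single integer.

T0:
  2·area = 46  (B↔C swapped to make it positive)
  edge (8, 6)→(7, 11): d=(-1,5) right/bottom  bias=-1
  edge (7, 11)→(0, 0): d=(-7,-11) top-left  bias=+0
  edge (0, 0)→(8, 6): d=(8,6) right/bottom  bias=-1
    (0,0)@(1, 1): e=[40,4,2] → X
    (1,0)@(3, 1): e=[30,26,-10] → .
    (4,0)@(9, 1): e=[0,92,-46] → .  [on edge]
    (0,1)@(1, 3): e=[38,-10,18] → .
    (1,1)@(3, 3): e=[28,12,6] → X
    (2,1)@(5, 3): e=[18,34,-6] → .
    (1,2)@(3, 5): e=[26,-2,22] → .
    (2,2)@(5, 5): e=[16,20,10] → X
    (3,2)@(7, 5): e=[6,42,-2] → .
    (2,3)@(5, 7): e=[14,6,26] → X
    (3,3)@(7, 7): e=[4,28,14] → X
    (4,3)@(9, 7): e=[-6,50,2] → .
    (3,5)@(7, 11): e=[0,0,46] → .  [on edge]
    (2,10)@(5, 21): e=[0,-92,138] → .  [on edge]
  covered (6 px):
    X . . . . .
    . X . . . .
    . . X . . .
    . . X X . .
    . . . X . .
    . . . . . .
    . . . . . .
    . . . . . .
    . . . . . .
    . . . . . .
    . . . . . .
T1:
  2·area = 26  (B↔C swapped to make it positive)
  edge (6, 13)→(12, 20): d=(6,7) right/bottom  bias=-1
  edge (12, 20)→(10, 22): d=(-2,2) right/bottom  bias=-1
  edge (10, 22)→(6, 13): d=(-4,-9) top-left  bias=+0
    (3,7)@(7, 15): e=[5,20,1] → X
    (4,7)@(9, 15): e=[-9,16,19] → .
    (3,8)@(7, 17): e=[17,16,-7] → .
    (4,8)@(9, 17): e=[3,12,11] → X
    (5,8)@(11, 17): e=[-11,8,29] → .
    (4,9)@(9, 19): e=[15,8,3] → X
    (5,9)@(11, 19): e=[1,4,21] → X
    (4,10)@(9, 21): e=[27,4,-5] → .
    (5,10)@(11, 21): e=[13,0,13] → .  [on edge]
  covered (4 px):
    . . . . . .
    . . . . . .
    . . . . . .
    . . . . . .
    . . . . . .
    . . . . . .
    . . . . . .
    . . . X . .
    . . . . X .
    . . . . X X
    . . . . . .
T2:
  2·area = 40
  edge (12, 12)→(0, 4): d=(-12,-8) top-left  bias=+0
  edge (0, 4)→(2, 2): d=(2,-2) top-left  bias=+0
  edge (2, 2)→(12, 12): d=(10,10) right/bottom  bias=-1
    (0,0)@(1, 1): e=[44,-4,0] → .  [on edge]
    (1,0)@(3, 1): e=[60,0,-20] → .  [on edge]
    (0,1)@(1, 3): e=[20,0,20] → X  [on edge]
    (1,1)@(3, 3): e=[36,4,0] → .  [on edge]
    (0,2)@(1, 5): e=[-4,4,40] → .
    (1,2)@(3, 5): e=[12,8,20] → X
    (2,2)@(5, 5): e=[28,12,0] → .  [on edge]
    (1,3)@(3, 7): e=[-12,12,40] → .
    (2,3)@(5, 7): e=[4,16,20] → X
    (3,3)@(7, 7): e=[20,20,0] → .  [on edge]
    (2,4)@(5, 9): e=[-20,20,40] → .
    (4,4)@(9, 9): e=[12,28,0] → .  [on edge]
    (5,5)@(11, 11): e=[4,36,0] → .  [on edge]
  covered (3 px):
    . . . . . .
    X . . . . .
    . X . . . .
    . . X . . .
    . . . . . .
    . . . . . .
    . . . . . .
    . . . . . .
    . . . . . .
    . . . . . .
    . . . . . .
T3:
  2·area = 4  (B↔C swapped to make it positive)
  edge (5, 4)→(4, 2): d=(-1,-2) top-left  bias=+0
  edge (4, 2)→(10, 10): d=(6,8) right/bottom  bias=-1
  edge (10, 10)→(5, 4): d=(-5,-6) top-left  bias=+0
  covered (0 px):
    . . . . . .
    . . . . . .
    . . . . . .
    . . . . . .
    . . . . . .
    . . . . . .
    . . . . . .
    . . . . . .
    . . . . . .
    . . . . . .
    . . . . . .
T4:
  2·area = 40  (B↔C swapped to make it positive)
  edge (4, 11)→(12, 19): d=(8,8) right/bottom  bias=-1
  edge (12, 19)→(4, 16): d=(-8,-3) top-left  bias=+0
  edge (4, 16)→(4, 11): d=(0,-5) top-left  bias=+0
    (2,6)@(5, 13): e=[8,27,5] → X
    (3,6)@(7, 13): e=[-8,33,15] → .
    (2,7)@(5, 15): e=[24,11,5] → X
    (3,7)@(7, 15): e=[8,17,15] → X
    (4,7)@(9, 15): e=[-8,23,25] → .
    (2,8)@(5, 17): e=[40,-5,5] → .
    (3,8)@(7, 17): e=[24,1,15] → X
    (4,8)@(9, 17): e=[8,7,25] → X
    (5,8)@(11, 17): e=[-8,13,35] → .
    (3,9)@(7, 19): e=[40,-15,15] → .
    (4,9)@(9, 19): e=[24,-9,25] → .
  covered (5 px):
    . . . . . .
    . . . . . .
    . . . . . .
    . . . . . .
    . . . . . .
    . . . . . .
    . . X . . .
    . . X X . .
    . . . X X .
    . . . . . .
    . . . . . .

Final: 18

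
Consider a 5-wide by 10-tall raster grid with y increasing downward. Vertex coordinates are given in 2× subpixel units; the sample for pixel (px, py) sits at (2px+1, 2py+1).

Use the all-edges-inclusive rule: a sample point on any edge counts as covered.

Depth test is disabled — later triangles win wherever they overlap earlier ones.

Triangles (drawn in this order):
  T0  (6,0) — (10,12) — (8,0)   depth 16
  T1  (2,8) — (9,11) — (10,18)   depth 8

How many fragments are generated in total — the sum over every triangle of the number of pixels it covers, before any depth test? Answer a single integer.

T0:
  2·area = 24  (B↔C swapped to make it positive)
  edge (6, 0)→(8, 0): d=(2,0) inclusive
  edge (8, 0)→(10, 12): d=(2,12) inclusive
  edge (10, 12)→(6, 0): d=(-4,-12) inclusive
    (3,0)@(7, 1): e=[2,14,8] → X
    (4,0)@(9, 1): e=[2,-10,32] → .
    (3,1)@(7, 3): e=[6,18,0] → X  [on edge]
    (4,1)@(9, 3): e=[6,-6,24] → .
    (3,2)@(7, 5): e=[10,22,-8] → .
    (4,3)@(9, 7): e=[14,2,8] → X
    (4,4)@(9, 9): e=[18,6,0] → X  [on edge]
    (4,5)@(9, 11): e=[22,10,-8] → .
  covered (4 px):
    . . . X .
    . . . X .
    . . . . .
    . . . . X
    . . . . X
    . . . . .
    . . . . .
    . . . . .
    . . . . .
    . . . . .
T1:
  2·area = 46
  edge (2, 8)→(9, 11): d=(7,3) inclusive
  edge (9, 11)→(10, 18): d=(1,7) inclusive
  edge (10, 18)→(2, 8): d=(-8,-10) inclusive
    (1,4)@(3, 9): e=[4,40,2] → X
    (2,4)@(5, 9): e=[-2,26,22] → .
    (1,5)@(3, 11): e=[18,42,-14] → .
    (2,5)@(5, 11): e=[12,28,6] → X
    (3,5)@(7, 11): e=[6,14,26] → X
    (4,5)@(9, 11): e=[0,0,46] → X  [on edge]
    (2,6)@(5, 13): e=[26,30,-10] → .
    (3,6)@(7, 13): e=[20,16,10] → X
    (3,7)@(7, 15): e=[34,18,-6] → .
    (4,7)@(9, 15): e=[28,4,14] → X
    (4,8)@(9, 17): e=[42,6,-2] → .
  covered (7 px):
    . . . . .
    . . . . .
    . . . . .
    . . . . .
    . X . . .
    . . X X X
    . . . X X
    . . . . X
    . . . . .
    . . . . .

Final: 11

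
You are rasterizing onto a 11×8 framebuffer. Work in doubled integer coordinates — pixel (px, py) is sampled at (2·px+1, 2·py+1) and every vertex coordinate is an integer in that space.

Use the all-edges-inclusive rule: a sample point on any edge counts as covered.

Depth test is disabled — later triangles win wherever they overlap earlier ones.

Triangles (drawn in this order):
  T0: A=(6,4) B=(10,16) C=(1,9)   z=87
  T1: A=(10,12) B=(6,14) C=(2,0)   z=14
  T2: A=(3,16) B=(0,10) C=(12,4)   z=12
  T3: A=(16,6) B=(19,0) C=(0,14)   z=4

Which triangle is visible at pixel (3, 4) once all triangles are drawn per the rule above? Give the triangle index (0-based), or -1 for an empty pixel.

T0:
  2·area = 80
  edge (6, 4)→(10, 16): d=(4,12) inclusive
  edge (10, 16)→(1, 9): d=(-9,-7) inclusive
  edge (1, 9)→(6, 4): d=(5,-5) inclusive
    (2,0)@(5, 1): e=[0,100,-20] → .  [on edge]
    (4,0)@(9, 1): e=[-48,128,0] → .  [on edge]
    (3,1)@(7, 3): e=[-16,96,0] → .  [on edge]
    (2,2)@(5, 5): e=[16,64,0] → X  [on edge]
    (3,2)@(7, 5): e=[-8,78,10] → .
    (1,3)@(3, 7): e=[48,32,0] → X  [on edge]
    (3,3)@(7, 7): e=[0,60,20] → X  [on edge]
    (4,3)@(9, 7): e=[-24,74,30] → .
    (0,4)@(1, 9): e=[80,0,0] → X  [on edge]
    (4,4)@(9, 9): e=[-16,56,40] → .
    (0,5)@(1, 11): e=[88,-18,10] → .
    (1,5)@(3, 11): e=[64,-4,20] → .
    (4,6)@(9, 13): e=[0,20,60] → X  [on edge]
  covered (13 px):
    . . . . . . . . . . .
    . . . . . . . . . . .
    . . X . . . . . . . .
    . X X X . . . . . . .
    X X X X . . . . . . .
    . . X X . . . . . . .
    . . . X X . . . . . .
    . . . . X . . . . . .
T1:
  2·area = 64
  edge (10, 12)→(6, 14): d=(-4,2) inclusive
  edge (6, 14)→(2, 0): d=(-4,-14) inclusive
  edge (2, 0)→(10, 12): d=(8,12) inclusive
    (1,1)@(3, 3): e=[50,2,12] → X
    (2,1)@(5, 3): e=[46,30,-12] → .
    (1,2)@(3, 5): e=[42,-6,28] → .
    (2,2)@(5, 5): e=[38,22,4] → X
    (3,2)@(7, 5): e=[34,50,-20] → .
    (2,3)@(5, 7): e=[30,14,20] → X
    (3,3)@(7, 7): e=[26,42,-4] → .
    (2,4)@(5, 9): e=[22,6,36] → X
    (3,4)@(7, 9): e=[18,34,12] → X
    (4,4)@(9, 9): e=[14,62,-12] → .
    (2,5)@(5, 11): e=[14,-2,52] → .
    (3,5)@(7, 11): e=[10,26,28] → X
  covered (8 px):
    . . . . . . . . . . .
    . X . . . . . . . . .
    . . X . . . . . . . .
    . . X . . . . . . . .
    . . X X . . . . . . .
    . . . X X . . . . . .
    . . . X . . . . . . .
    . . . . . . . . . . .
T2:
  2·area = 90
  edge (3, 16)→(0, 10): d=(-3,-6) inclusive
  edge (0, 10)→(12, 4): d=(12,-6) inclusive
  edge (12, 4)→(3, 16): d=(-9,12) inclusive
    (5,2)@(11, 5): e=[81,6,3] → X
    (6,2)@(13, 5): e=[93,18,-21] → .
    (3,3)@(7, 7): e=[51,6,33] → X
    (4,3)@(9, 7): e=[63,18,9] → X
    (5,3)@(11, 7): e=[75,30,-15] → .
    (1,4)@(3, 9): e=[21,6,63] → X
    (2,4)@(5, 9): e=[33,18,39] → X
    (4,4)@(9, 9): e=[57,42,-9] → .
    (0,5)@(1, 11): e=[3,18,69] → X
    (3,5)@(7, 11): e=[39,54,-3] → .
    (0,6)@(1, 13): e=[-3,42,51] → .
    (1,6)@(3, 13): e=[9,54,27] → X
  covered (12 px):
    . . . . . . . . . . .
    . . . . . . . . . . .
    . . . . . X . . . . .
    . . . X X . . . . . .
    . X X X . . . . . . .
    X X X . . . . . . . .
    . X X . . . . . . . .
    . X . . . . . . . . .
T3:
  2·area = 72  (B↔C swapped to make it positive)
  edge (16, 6)→(0, 14): d=(-16,8) inclusive
  edge (0, 14)→(19, 0): d=(19,-14) inclusive
  edge (19, 0)→(16, 6): d=(-3,6) inclusive
    (7,1)@(15, 3): e=[56,1,15] → X
    (8,1)@(17, 3): e=[40,29,3] → X
    (9,1)@(19, 3): e=[24,57,-9] → .
    (6,2)@(13, 5): e=[40,11,21] → X
    (8,2)@(17, 5): e=[8,67,-3] → .
    (5,3)@(11, 7): e=[24,21,27] → X
    (7,3)@(15, 7): e=[-8,77,3] → .
    (3,4)@(7, 9): e=[24,3,45] → X
    (4,4)@(9, 9): e=[8,31,33] → X
    (5,4)@(11, 9): e=[-8,59,21] → .
    (6,4)@(13, 9): e=[-24,87,9] → .
    (2,5)@(5, 11): e=[8,13,51] → X
  covered (9 px):
    . . . . . . . . . . .
    . . . . . . . X X . .
    . . . . . . X X . . .
    . . . . . X X . . . .
    . . . X X . . . . . .
    . . X . . . . . . . .
    . . . . . . . . . . .
    . . . . . . . . . . .

Z-buffer (winner per pixel, '.' = empty):
  . . . . . . . . . . .
  . 1 . . . . . 3 3 . .
  . . 1 . . 2 3 3 . . .
  . 0 1 2 2 3 3 . . . .
  0 2 2 3 3 . . . . . .
  2 2 3 1 1 . . . . . .
  . 2 2 1 0 . . . . . .
  . 2 . . 0 . . . . . .

Result: 3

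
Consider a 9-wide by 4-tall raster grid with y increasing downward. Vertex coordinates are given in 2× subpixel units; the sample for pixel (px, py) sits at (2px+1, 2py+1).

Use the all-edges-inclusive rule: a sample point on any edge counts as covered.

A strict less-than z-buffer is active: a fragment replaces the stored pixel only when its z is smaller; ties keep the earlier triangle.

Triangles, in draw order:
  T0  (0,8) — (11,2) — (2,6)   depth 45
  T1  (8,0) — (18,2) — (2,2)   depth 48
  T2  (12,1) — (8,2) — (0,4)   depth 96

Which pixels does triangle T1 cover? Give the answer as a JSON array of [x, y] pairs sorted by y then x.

T0:
  2·area = 10  (B↔C swapped to make it positive)
  edge (0, 8)→(2, 6): d=(2,-2) inclusive
  edge (2, 6)→(11, 2): d=(9,-4) inclusive
  edge (11, 2)→(0, 8): d=(-11,6) inclusive
    (3,0)@(7, 1): e=[0,-25,35] → ·  [on edge]
    (2,1)@(5, 3): e=[0,-15,25] → ·  [on edge]
    (4,1)@(9, 3): e=[8,1,1] → █
    (5,1)@(11, 3): e=[12,9,-11] → ·
    (1,2)@(3, 5): e=[0,-5,15] → ·  [on edge]
    (2,2)@(5, 5): e=[4,3,3] → █
    (3,2)@(7, 5): e=[8,11,-9] → ·
    (4,2)@(9, 5): e=[12,19,-21] → ·
    (0,3)@(1, 7): e=[0,5,5] → █  [on edge]
    (1,3)@(3, 7): e=[4,13,-7] → ·
    (2,3)@(5, 7): e=[8,21,-19] → ·
  covered (3 px):
    · · · · · · · · ·
    · · · · █ · · · ·
    · · █ · · · · · ·
    █ · · · · · · · ·
T1:
  2·area = 32
  edge (8, 0)→(18, 2): d=(10,2) inclusive
  edge (18, 2)→(2, 2): d=(-16,0) inclusive
  edge (2, 2)→(8, 0): d=(6,-2) inclusive
    (2,0)@(5, 1): e=[16,16,0] → █  [on edge]
    (3,0)@(7, 1): e=[12,16,4] → █
    (4,0)@(9, 1): e=[8,16,8] → █
    (5,0)@(11, 1): e=[4,16,12] → █
    (6,0)@(13, 1): e=[0,16,16] → █  [on edge]
    (7,0)@(15, 1): e=[-4,16,20] → ·
    (2,1)@(5, 3): e=[36,-16,12] → ·
    (3,1)@(7, 3): e=[32,-16,16] → ·
    (4,1)@(9, 3): e=[28,-16,20] → ·
    (5,1)@(11, 3): e=[24,-16,24] → ·
    (6,1)@(13, 3): e=[20,-16,28] → ·
  covered (5 px):
    · · █ █ █ █ █ · ·
    · · · · · · · · ·
    · · · · · · · · ·
    · · · · · · · · ·
T2:
  degenerate (2·area = 0) — covers nothing

Final: [[2,0],[3,0],[4,0],[5,0],[6,0]]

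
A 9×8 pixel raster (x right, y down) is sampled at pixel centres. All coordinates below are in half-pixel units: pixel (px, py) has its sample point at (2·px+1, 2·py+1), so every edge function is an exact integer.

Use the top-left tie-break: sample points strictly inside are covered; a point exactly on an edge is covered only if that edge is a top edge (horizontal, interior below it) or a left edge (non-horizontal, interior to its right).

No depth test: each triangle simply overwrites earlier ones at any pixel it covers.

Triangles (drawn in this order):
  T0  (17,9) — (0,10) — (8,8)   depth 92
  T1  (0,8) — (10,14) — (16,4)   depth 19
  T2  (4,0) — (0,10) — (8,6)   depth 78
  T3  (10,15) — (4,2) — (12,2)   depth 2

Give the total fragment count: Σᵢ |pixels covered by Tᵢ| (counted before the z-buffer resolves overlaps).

T0:
  2·area = 26
  edge (17, 9)→(0, 10): d=(-17,1) right/bottom  bias=-1
  edge (0, 10)→(8, 8): d=(8,-2) top-left  bias=+0
  edge (8, 8)→(17, 9): d=(9,1) right/bottom  bias=-1
    (2,4)@(5, 9): e=[12,2,12] → #
    (3,4)@(7, 9): e=[10,6,10] → #
    (4,4)@(9, 9): e=[8,10,8] → #
    (5,4)@(11, 9): e=[6,14,6] → #
    (6,4)@(13, 9): e=[4,18,4] → #
    (7,4)@(15, 9): e=[2,22,2] → #
    (8,4)@(17, 9): e=[0,26,0] → ·  [on edge]
    (2,5)@(5, 11): e=[-22,18,30] → ·
    (3,5)@(7, 11): e=[-24,22,28] → ·
    (4,5)@(9, 11): e=[-26,26,26] → ·
    (5,5)@(11, 11): e=[-28,30,24] → ·
    (6,5)@(13, 11): e=[-30,34,22] → ·
  covered (6 px):
    · · · · · · · · ·
    · · · · · · · · ·
    · · · · · · · · ·
    · · · · · · · · ·
    · · # # # # # # ·
    · · · · · · · · ·
    · · · · · · · · ·
    · · · · · · · · ·
T1:
  2·area = 136  (B↔C swapped to make it positive)
  edge (0, 8)→(16, 4): d=(16,-4) top-left  bias=+0
  edge (16, 4)→(10, 14): d=(-6,10) right/bottom  bias=-1
  edge (10, 14)→(0, 8): d=(-10,-6) top-left  bias=+0
    (6,2)@(13, 5): e=[4,24,108] → #
    (7,2)@(15, 5): e=[12,4,120] → #
    (8,2)@(17, 5): e=[20,-16,132] → ·
    (2,3)@(5, 7): e=[4,92,40] → #
    (3,3)@(7, 7): e=[12,72,52] → #
    (4,3)@(9, 7): e=[20,52,64] → #
    (5,3)@(11, 7): e=[28,32,76] → #
    (7,3)@(15, 7): e=[44,-8,100] → ·
    (1,4)@(3, 9): e=[28,100,8] → #
    (6,4)@(13, 9): e=[68,0,68] → ·  [on edge]
    (1,5)@(3, 11): e=[60,88,-12] → ·
    (2,5)@(5, 11): e=[68,68,0] → #  [on edge]
  covered (17 px):
    · · · · · · · · ·
    · · · · · · · · ·
    · · · · · · # # ·
    · · # # # # # · ·
    · # # # # # · · ·
    · · # # # # · · ·
    · · · · # · · · ·
    · · · · · · · · ·
T2:
  2·area = 64  (B↔C swapped to make it positive)
  edge (4, 0)→(8, 6): d=(4,6) right/bottom  bias=-1
  edge (8, 6)→(0, 10): d=(-8,4) right/bottom  bias=-1
  edge (0, 10)→(4, 0): d=(4,-10) top-left  bias=+0
    (1,1)@(3, 3): e=[18,44,2] → #
    (2,1)@(5, 3): e=[6,36,22] → #
    (3,1)@(7, 3): e=[-6,28,42] → ·
    (1,2)@(3, 5): e=[26,28,10] → #
    (3,2)@(7, 5): e=[2,12,50] → #
    (4,2)@(9, 5): e=[-10,4,70] → ·
    (1,3)@(3, 7): e=[34,12,18] → #
    (3,3)@(7, 7): e=[10,-4,58] → ·
    (0,4)@(1, 9): e=[54,4,6] → #
    (1,4)@(3, 9): e=[42,-4,26] → ·
    (2,4)@(5, 9): e=[30,-12,46] → ·
    (0,5)@(1, 11): e=[62,-12,14] → ·
  covered (8 px):
    · · · · · · · · ·
    · # # · · · · · ·
    · # # # · · · · ·
    · # # · · · · · ·
    # · · · · · · · ·
    · · · · · · · · ·
    · · · · · · · · ·
    · · · · · · · · ·
T3:
  2·area = 104
  edge (10, 15)→(4, 2): d=(-6,-13) top-left  bias=+0
  edge (4, 2)→(12, 2): d=(8,0) top-left  bias=+0
  edge (12, 2)→(10, 15): d=(-2,13) right/bottom  bias=-1
    (2,1)@(5, 3): e=[7,8,89] → #
    (3,1)@(7, 3): e=[33,8,63] → #
    (4,1)@(9, 3): e=[59,8,37] → #
    (5,1)@(11, 3): e=[85,8,11] → #
    (6,1)@(13, 3): e=[111,8,-15] → ·
    (2,2)@(5, 5): e=[-5,24,85] → ·
    (3,2)@(7, 5): e=[21,24,59] → #
    (6,2)@(13, 5): e=[99,24,-19] → ·
    (3,3)@(7, 7): e=[9,40,55] → #
    (6,3)@(13, 7): e=[87,40,-23] → ·
    (3,4)@(7, 9): e=[-3,56,51] → ·
    (4,4)@(9, 9): e=[23,56,25] → #
  covered (12 px):
    · · · · · · · · ·
    · · # # # # · · ·
    · · · # # # · · ·
    · · · # # # · · ·
    · · · · # · · · ·
    · · · · # · · · ·
    · · · · · · · · ·
    · · · · · · · · ·

Answer: 43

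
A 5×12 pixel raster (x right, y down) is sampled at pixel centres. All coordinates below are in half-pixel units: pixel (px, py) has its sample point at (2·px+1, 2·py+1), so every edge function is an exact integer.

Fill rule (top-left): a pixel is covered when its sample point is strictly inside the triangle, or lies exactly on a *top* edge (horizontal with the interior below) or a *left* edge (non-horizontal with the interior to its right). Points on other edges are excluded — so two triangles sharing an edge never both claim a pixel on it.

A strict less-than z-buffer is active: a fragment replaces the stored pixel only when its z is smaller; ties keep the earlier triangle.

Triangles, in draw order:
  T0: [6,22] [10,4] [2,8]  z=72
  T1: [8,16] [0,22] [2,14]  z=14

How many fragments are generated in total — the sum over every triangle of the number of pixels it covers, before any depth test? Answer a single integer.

T0:
  2·area = 128  (B↔C swapped to make it positive)
  edge (6, 22)→(2, 8): d=(-4,-14) top-left  bias=+0
  edge (2, 8)→(10, 4): d=(8,-4) top-left  bias=+0
  edge (10, 4)→(6, 22): d=(-4,18) right/bottom  bias=-1
    (4,2)@(9, 5): e=[110,4,14] → #
    (2,3)@(5, 7): e=[46,4,78] → #
    (3,3)@(7, 7): e=[74,12,42] → #
    (1,4)@(3, 9): e=[10,12,106] → #
    (4,4)@(9, 9): e=[94,36,-2] → ·
    (1,5)@(3, 11): e=[2,28,98] → #
    (4,5)@(9, 11): e=[86,52,-10] → ·
    (1,6)@(3, 13): e=[-6,44,90] → ·
    (2,6)@(5, 13): e=[22,52,54] → #
    (4,6)@(9, 13): e=[78,68,-18] → ·
    (2,7)@(5, 15): e=[14,68,46] → #
    (4,7)@(9, 15): e=[70,84,-26] → ·
  covered (16 px):
    · · · · ·
    · · · · ·
    · · · · #
    · · # # #
    · # # # ·
    · # # # ·
    · · # # ·
    · · # # ·
    · · # # ·
    · · · · ·
    · · · · ·
    · · · · ·
T1:
  2·area = 52
  edge (8, 16)→(0, 22): d=(-8,6) right/bottom  bias=-1
  edge (0, 22)→(2, 14): d=(2,-8) top-left  bias=+0
  edge (2, 14)→(8, 16): d=(6,2) right/bottom  bias=-1
    (1,7)@(3, 15): e=[38,10,4] → #
    (2,7)@(5, 15): e=[26,26,0] → ·  [on edge]
    (1,8)@(3, 17): e=[22,14,16] → #
    (2,8)@(5, 17): e=[10,30,12] → #
    (3,8)@(7, 17): e=[-2,46,8] → ·
    (0,9)@(1, 19): e=[18,2,32] → #
    (2,9)@(5, 19): e=[-6,34,24] → ·
    (0,10)@(1, 21): e=[2,6,44] → #
    (1,10)@(3, 21): e=[-10,22,40] → ·
    (0,11)@(1, 23): e=[-14,10,56] → ·
  covered (6 px):
    · · · · ·
    · · · · ·
    · · · · ·
    · · · · ·
    · · · · ·
    · · · · ·
    · · · · ·
    · # · · ·
    · # # · ·
    # # · · ·
    # · · · ·
    · · · · ·

Answer: 22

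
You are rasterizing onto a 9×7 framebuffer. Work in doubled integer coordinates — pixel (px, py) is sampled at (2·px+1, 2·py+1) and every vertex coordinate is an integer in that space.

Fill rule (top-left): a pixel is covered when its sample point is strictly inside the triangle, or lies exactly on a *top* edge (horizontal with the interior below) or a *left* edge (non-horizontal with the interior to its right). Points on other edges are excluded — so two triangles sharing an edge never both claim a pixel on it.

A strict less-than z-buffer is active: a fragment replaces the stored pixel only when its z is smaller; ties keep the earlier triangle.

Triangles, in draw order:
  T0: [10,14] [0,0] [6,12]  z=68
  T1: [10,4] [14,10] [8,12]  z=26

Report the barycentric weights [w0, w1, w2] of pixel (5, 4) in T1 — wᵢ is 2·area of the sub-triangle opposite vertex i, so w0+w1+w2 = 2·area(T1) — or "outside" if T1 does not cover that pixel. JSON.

T0:
  2·area = 36  (B↔C swapped to make it positive)
  edge (10, 14)→(6, 12): d=(-4,-2) top-left  bias=+0
  edge (6, 12)→(0, 0): d=(-6,-12) top-left  bias=+0
  edge (0, 0)→(10, 14): d=(10,14) right/bottom  bias=-1
    (1,2)@(3, 5): e=[22,6,8] → █
    (2,2)@(5, 5): e=[26,30,-20] → ·
    (1,3)@(3, 7): e=[14,-6,28] → ·
    (2,3)@(5, 7): e=[18,18,0] → ·  [on edge]
    (2,4)@(5, 9): e=[10,6,20] → █
    (3,4)@(7, 9): e=[14,30,-8] → ·
    (2,5)@(5, 11): e=[2,-6,40] → ·
    (3,5)@(7, 11): e=[6,18,12] → █
    (4,5)@(9, 11): e=[10,42,-16] → ·
    (3,6)@(7, 13): e=[-2,6,32] → ·
    (4,6)@(9, 13): e=[2,30,4] → █
    (5,6)@(11, 13): e=[6,54,-24] → ·
  covered (4 px):
    · · · · · · · · ·
    · · · · · · · · ·
    · █ · · · · · · ·
    · · · · · · · · ·
    · · █ · · · · · ·
    · · · █ · · · · ·
    · · · · █ · · · ·
T1:
  2·area = 44
  edge (10, 4)→(14, 10): d=(4,6) right/bottom  bias=-1
  edge (14, 10)→(8, 12): d=(-6,2) right/bottom  bias=-1
  edge (8, 12)→(10, 4): d=(2,-8) top-left  bias=+0
    (5,3)@(11, 7): e=[6,24,14] → █
    (6,3)@(13, 7): e=[-6,20,30] → ·
    (4,4)@(9, 9): e=[26,16,2] → █
    (6,4)@(13, 9): e=[2,8,34] → █
    (7,4)@(15, 9): e=[-10,4,50] → ·
    (8,4)@(17, 9): e=[-22,0,66] → ·  [on edge]
    (4,5)@(9, 11): e=[34,4,6] → █
    (5,5)@(11, 11): e=[22,0,22] → ·  [on edge]
    (6,5)@(13, 11): e=[10,-4,38] → ·
    (2,6)@(5, 13): e=[66,0,-22] → ·  [on edge]
    (4,6)@(9, 13): e=[42,-8,10] → ·
  covered (5 px):
    · · · · · · · · ·
    · · · · · · · · ·
    · · · · · · · · ·
    · · · · · █ · · ·
    · · · · █ █ █ · ·
    · · · · █ · · · ·
    · · · · · · · · ·

Answer: [12,18,14]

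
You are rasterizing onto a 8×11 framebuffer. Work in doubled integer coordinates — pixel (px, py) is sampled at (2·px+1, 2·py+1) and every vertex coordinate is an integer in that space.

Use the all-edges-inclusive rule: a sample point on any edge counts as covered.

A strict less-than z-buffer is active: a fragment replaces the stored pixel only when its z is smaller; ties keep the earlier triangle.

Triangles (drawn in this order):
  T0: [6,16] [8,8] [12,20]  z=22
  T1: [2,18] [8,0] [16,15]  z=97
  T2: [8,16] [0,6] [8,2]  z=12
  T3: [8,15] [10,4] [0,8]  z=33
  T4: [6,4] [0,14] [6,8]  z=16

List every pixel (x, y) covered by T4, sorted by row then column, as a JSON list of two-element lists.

T0:
  2·area = 56
  edge (6, 16)→(8, 8): d=(2,-8) inclusive
  edge (8, 8)→(12, 20): d=(4,12) inclusive
  edge (12, 20)→(6, 16): d=(-6,-4) inclusive
    (3,2)@(7, 5): e=[-14,0,70] → ·  [on edge]
    (4,5)@(9, 11): e=[14,0,42] → #  [on edge]
    (5,5)@(11, 11): e=[30,-24,50] → ·
    (3,6)@(7, 13): e=[2,32,22] → #
    (5,6)@(11, 13): e=[34,-16,38] → ·
    (3,7)@(7, 15): e=[6,40,10] → #
    (5,7)@(11, 15): e=[38,-8,26] → ·
    (3,8)@(7, 17): e=[10,48,-2] → ·
    (4,8)@(9, 17): e=[26,24,6] → #
    (5,8)@(11, 17): e=[42,0,14] → #  [on edge]
    (6,8)@(13, 17): e=[58,-24,22] → ·
    (4,9)@(9, 19): e=[30,32,-6] → ·
  covered (8 px):
    · · · · · · · ·
    · · · · · · · ·
    · · · · · · · ·
    · · · · · · · ·
    · · · · · · · ·
    · · · · # · · ·
    · · · # # · · ·
    · · · # # · · ·
    · · · · # # · ·
    · · · · · # · ·
    · · · · · · · ·
T1:
  2·area = 234
  edge (2, 18)→(8, 0): d=(6,-18) inclusive
  edge (8, 0)→(16, 15): d=(8,15) inclusive
  edge (16, 15)→(2, 18): d=(-14,3) inclusive
    (3,1)@(7, 3): e=[0,39,195] → #  [on edge]
    (4,1)@(9, 3): e=[36,9,189] → #
    (5,1)@(11, 3): e=[72,-21,183] → ·
    (3,2)@(7, 5): e=[12,55,167] → #
    (5,2)@(11, 5): e=[84,-5,155] → ·
    (3,3)@(7, 7): e=[24,71,139] → #
    (5,3)@(11, 7): e=[96,11,127] → #
    (6,3)@(13, 7): e=[132,-19,121] → ·
    (2,4)@(5, 9): e=[0,117,117] → #  [on edge]
    (6,4)@(13, 9): e=[144,-3,93] → ·
    (2,5)@(5, 11): e=[12,133,89] → #
    (6,5)@(13, 11): e=[156,13,65] → #
    (1,7)@(3, 15): e=[0,195,39] → #  [on edge]
    (0,10)@(1, 21): e=[0,273,-39] → ·  [on edge]
  covered (30 px):
    · · · · · · · ·
    · · · # # · · ·
    · · · # # · · ·
    · · · # # # · ·
    · · # # # # · ·
    · · # # # # # ·
    · · # # # # # ·
    · # # # # # # #
    · # # · · · · ·
    · · · · · · · ·
    · · · · · · · ·
T2:
  2·area = 112
  edge (8, 16)→(0, 6): d=(-8,-10) inclusive
  edge (0, 6)→(8, 2): d=(8,-4) inclusive
  edge (8, 2)→(8, 16): d=(0,14) inclusive
    (3,1)@(7, 3): e=[94,4,14] → #
    (4,1)@(9, 3): e=[114,12,-14] → ·
    (1,2)@(3, 5): e=[38,4,70] → #
    (2,2)@(5, 5): e=[58,12,42] → #
    (4,2)@(9, 5): e=[98,28,-14] → ·
    (0,3)@(1, 7): e=[2,12,98] → #
    (4,3)@(9, 7): e=[82,44,-14] → ·
    (0,4)@(1, 9): e=[-14,28,98] → ·
    (1,4)@(3, 9): e=[6,36,70] → #
    (4,4)@(9, 9): e=[66,60,-14] → ·
    (1,5)@(3, 11): e=[-10,52,70] → ·
    (2,5)@(5, 11): e=[10,60,42] → #
  covered (14 px):
    · · · · · · · ·
    · · · # · · · ·
    · # # # · · · ·
    # # # # · · · ·
    · # # # · · · ·
    · · # # · · · ·
    · · · # · · · ·
    · · · · · · · ·
    · · · · · · · ·
    · · · · · · · ·
    · · · · · · · ·
T3:
  2·area = 102  (B↔C swapped to make it positive)
  edge (8, 15)→(0, 8): d=(-8,-7) inclusive
  edge (0, 8)→(10, 4): d=(10,-4) inclusive
  edge (10, 4)→(8, 15): d=(-2,11) inclusive
    (4,2)@(9, 5): e=[87,6,9] → #
    (5,2)@(11, 5): e=[101,14,-13] → ·
    (1,3)@(3, 7): e=[29,2,71] → #
    (2,3)@(5, 7): e=[43,10,49] → #
    (3,3)@(7, 7): e=[57,18,27] → #
    (5,3)@(11, 7): e=[85,34,-17] → ·
    (1,4)@(3, 9): e=[13,22,67] → #
    (5,4)@(11, 9): e=[69,54,-21] → ·
    (1,5)@(3, 11): e=[-3,42,63] → ·
    (2,5)@(5, 11): e=[11,50,41] → #
    (4,5)@(9, 11): e=[39,66,-3] → ·
    (2,6)@(5, 13): e=[-5,70,37] → ·
  covered (12 px):
    · · · · · · · ·
    · · · · · · · ·
    · · · · # · · ·
    · # # # # · · ·
    · # # # # · · ·
    · · # # · · · ·
    · · · # · · · ·
    · · · · · · · ·
    · · · · · · · ·
    · · · · · · · ·
    · · · · · · · ·
T4:
  2·area = 24  (B↔C swapped to make it positive)
  edge (6, 4)→(6, 8): d=(0,4) inclusive
  edge (6, 8)→(0, 14): d=(-6,6) inclusive
  edge (0, 14)→(6, 4): d=(6,-10) inclusive
    (6,0)@(13, 1): e=[-28,0,52] → ·  [on edge]
    (5,1)@(11, 3): e=[-20,0,44] → ·  [on edge]
    (4,2)@(9, 5): e=[-12,0,36] → ·  [on edge]
    (2,3)@(5, 7): e=[4,12,8] → #
    (3,3)@(7, 7): e=[-4,0,28] → ·  [on edge]
    (1,4)@(3, 9): e=[12,12,0] → #  [on edge]
    (2,4)@(5, 9): e=[4,0,20] → #  [on edge]
    (3,4)@(7, 9): e=[-4,-12,40] → ·
    (1,5)@(3, 11): e=[12,0,12] → #  [on edge]
    (2,5)@(5, 11): e=[4,-12,32] → ·
    (0,6)@(1, 13): e=[20,0,4] → #  [on edge]
    (1,6)@(3, 13): e=[12,-12,24] → ·
  covered (5 px):
    · · · · · · · ·
    · · · · · · · ·
    · · · · · · · ·
    · · # · · · · ·
    · # # · · · · ·
    · # · · · · · ·
    # · · · · · · ·
    · · · · · · · ·
    · · · · · · · ·
    · · · · · · · ·
    · · · · · · · ·

Answer: [[2,3],[1,4],[2,4],[1,5],[0,6]]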